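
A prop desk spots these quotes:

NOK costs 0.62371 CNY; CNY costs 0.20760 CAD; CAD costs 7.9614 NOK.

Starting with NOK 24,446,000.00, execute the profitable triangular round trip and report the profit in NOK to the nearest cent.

Profitable loop is NOK → CNY → CAD → NOK:
NOK 24,446,000.00 × 0.62371 = CNY 15,247,214.66
CNY 15,247,214.66 × 0.20760 = CAD 3,165,321.76
CAD 3,165,321.76 × 7.9614 = NOK 25,200,392.69
Profit = NOK 25,200,392.69 − NOK 24,446,000.00

Profit: NOK 754,392.69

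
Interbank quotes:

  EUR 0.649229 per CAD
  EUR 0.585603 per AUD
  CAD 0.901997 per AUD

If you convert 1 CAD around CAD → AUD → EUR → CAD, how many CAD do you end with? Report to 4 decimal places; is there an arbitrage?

Around CAD → AUD → EUR → CAD: 1 ÷ 0.901997 × 0.585603 ÷ 0.649229 = 1.000001
Product ≈ 1 (deviation 0.000%, within rounding noise).

1.0000 (no arbitrage)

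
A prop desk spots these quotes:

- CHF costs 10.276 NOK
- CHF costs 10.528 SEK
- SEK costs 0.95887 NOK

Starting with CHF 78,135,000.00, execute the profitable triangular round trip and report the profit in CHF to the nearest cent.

Profitable loop is CHF → NOK → SEK → CHF:
CHF 78,135,000.00 × 10.276 = NOK 802,915,260.00
NOK 802,915,260.00 ÷ 0.95887 = SEK 837,355,699.94
SEK 837,355,699.94 ÷ 10.528 = CHF 79,536,065.72
Profit = CHF 79,536,065.72 − CHF 78,135,000.00

Profit: CHF 1,401,065.72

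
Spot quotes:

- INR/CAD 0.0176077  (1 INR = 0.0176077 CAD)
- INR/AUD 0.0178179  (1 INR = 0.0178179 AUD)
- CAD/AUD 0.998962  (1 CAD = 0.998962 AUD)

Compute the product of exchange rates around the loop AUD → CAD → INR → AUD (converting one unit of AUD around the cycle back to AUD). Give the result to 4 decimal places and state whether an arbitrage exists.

Around AUD → CAD → INR → AUD: 1 ÷ 0.998962 ÷ 0.0176077 × 0.0178179 = 1.012989
Product > 1; profitable direction is AUD → CAD → INR → AUD.

1.0130 (arbitrage exists)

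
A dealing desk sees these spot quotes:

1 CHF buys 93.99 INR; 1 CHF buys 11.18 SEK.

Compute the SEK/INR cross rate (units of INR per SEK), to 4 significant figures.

SEK/INR = 8.407

1 SEK ÷ 11.18 = 0.0894454 CHF
0.0894454 CHF × 93.99 = 8.40698 INR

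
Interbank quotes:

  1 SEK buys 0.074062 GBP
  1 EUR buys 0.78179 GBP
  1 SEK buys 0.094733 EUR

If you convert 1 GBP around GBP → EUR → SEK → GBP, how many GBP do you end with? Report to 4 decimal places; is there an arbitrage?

1.0000 (no arbitrage)

Around GBP → EUR → SEK → GBP: 1 ÷ 0.78179 ÷ 0.094733 × 0.074062 = 1.000009
Product ≈ 1 (deviation 0.001%, within rounding noise).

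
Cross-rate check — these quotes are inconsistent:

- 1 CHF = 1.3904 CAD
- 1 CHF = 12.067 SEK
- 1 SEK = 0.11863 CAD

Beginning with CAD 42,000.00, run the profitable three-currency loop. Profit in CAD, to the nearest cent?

Profit: CAD 1,241.76

Profitable loop is CAD → CHF → SEK → CAD:
CAD 42,000.00 ÷ 1.3904 = CHF 30,207.13
CHF 30,207.13 × 12.067 = SEK 364,509.49
SEK 364,509.49 × 0.11863 = CAD 43,241.76
Profit = CAD 43,241.76 − CAD 42,000.00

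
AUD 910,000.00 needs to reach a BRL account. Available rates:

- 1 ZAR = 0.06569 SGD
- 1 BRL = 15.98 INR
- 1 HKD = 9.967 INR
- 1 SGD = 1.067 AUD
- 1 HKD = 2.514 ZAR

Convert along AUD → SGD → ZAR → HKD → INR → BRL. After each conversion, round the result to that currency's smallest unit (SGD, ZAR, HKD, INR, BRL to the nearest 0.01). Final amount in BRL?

BRL 3,221,069.68

AUD 910,000.00 ÷ 1.067 = SGD 852,858.48
SGD 852,858.48 ÷ 0.06569 = ZAR 12,983,079.31
ZAR 12,983,079.31 ÷ 2.514 = HKD 5,164,311.58
HKD 5,164,311.58 × 9.967 = INR 51,472,693.52
INR 51,472,693.52 ÷ 15.98 = BRL 3,221,069.68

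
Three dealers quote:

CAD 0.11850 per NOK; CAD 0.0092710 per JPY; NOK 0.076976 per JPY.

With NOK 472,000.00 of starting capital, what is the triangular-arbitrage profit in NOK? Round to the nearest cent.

Profit: NOK 7,727.80

Profitable loop is NOK → JPY → CAD → NOK:
NOK 472,000.00 ÷ 0.076976 = JPY 6,131,781
JPY 6,131,781 × 0.0092710 = CAD 56,847.74
CAD 56,847.74 ÷ 0.11850 = NOK 479,727.80
Profit = NOK 479,727.80 − NOK 472,000.00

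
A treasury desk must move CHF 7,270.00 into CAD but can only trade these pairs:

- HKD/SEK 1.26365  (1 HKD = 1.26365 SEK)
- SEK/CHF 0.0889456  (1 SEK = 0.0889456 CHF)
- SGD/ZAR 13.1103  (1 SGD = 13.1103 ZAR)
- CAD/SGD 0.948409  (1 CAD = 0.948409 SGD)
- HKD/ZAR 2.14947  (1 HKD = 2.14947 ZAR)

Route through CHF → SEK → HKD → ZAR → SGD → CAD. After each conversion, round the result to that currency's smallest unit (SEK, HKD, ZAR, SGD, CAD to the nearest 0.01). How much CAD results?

CAD 11,181.65

CHF 7,270.00 ÷ 0.0889456 = SEK 81,735.35
SEK 81,735.35 ÷ 1.26365 = HKD 64,681.95
HKD 64,681.95 × 2.14947 = ZAR 139,031.91
ZAR 139,031.91 ÷ 13.1103 = SGD 10,604.78
SGD 10,604.78 ÷ 0.948409 = CAD 11,181.65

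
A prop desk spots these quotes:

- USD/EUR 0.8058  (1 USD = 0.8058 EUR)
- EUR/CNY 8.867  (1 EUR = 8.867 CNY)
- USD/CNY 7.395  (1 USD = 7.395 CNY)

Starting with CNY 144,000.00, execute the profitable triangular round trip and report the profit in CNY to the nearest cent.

Profit: CNY 5,037.89

Profitable loop is CNY → EUR → USD → CNY:
CNY 144,000.00 ÷ 8.867 = EUR 16,239.99
EUR 16,239.99 ÷ 0.8058 = USD 20,153.87
USD 20,153.87 × 7.395 = CNY 149,037.89
Profit = CNY 149,037.89 − CNY 144,000.00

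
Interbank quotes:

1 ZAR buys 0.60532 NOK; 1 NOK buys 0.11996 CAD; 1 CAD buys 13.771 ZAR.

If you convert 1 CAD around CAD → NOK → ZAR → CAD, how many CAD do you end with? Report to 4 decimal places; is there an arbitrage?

1.0000 (no arbitrage)

Around CAD → NOK → ZAR → CAD: 1 ÷ 0.11996 ÷ 0.60532 ÷ 13.771 = 1.000030
Product ≈ 1 (deviation 0.003%, within rounding noise).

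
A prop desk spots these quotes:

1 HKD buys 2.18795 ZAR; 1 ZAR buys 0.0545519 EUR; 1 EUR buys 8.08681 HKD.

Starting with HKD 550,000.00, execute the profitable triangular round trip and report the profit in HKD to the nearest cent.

Profit: HKD 19,820.64

Profitable loop is HKD → EUR → ZAR → HKD:
HKD 550,000.00 ÷ 8.08681 = EUR 68,011.98
EUR 68,011.98 ÷ 0.0545519 = ZAR 1,246,739.07
ZAR 1,246,739.07 ÷ 2.18795 = HKD 569,820.64
Profit = HKD 569,820.64 − HKD 550,000.00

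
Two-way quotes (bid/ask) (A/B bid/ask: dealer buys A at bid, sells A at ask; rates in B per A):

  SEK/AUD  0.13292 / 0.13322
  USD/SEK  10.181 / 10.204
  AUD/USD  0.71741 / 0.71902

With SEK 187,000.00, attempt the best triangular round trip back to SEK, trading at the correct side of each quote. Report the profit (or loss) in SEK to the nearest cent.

Net profit: SEK 4,320.17

Best loop SEK → USD → AUD → SEK:
SEK 187,000.00 ÷ 10.204 (buy USD at ask) = USD 18,326.15
USD 18,326.15 ÷ 0.71902 (buy AUD at ask) = AUD 25,487.67
AUD 25,487.67 ÷ 0.13322 (buy SEK at ask) = SEK 191,320.17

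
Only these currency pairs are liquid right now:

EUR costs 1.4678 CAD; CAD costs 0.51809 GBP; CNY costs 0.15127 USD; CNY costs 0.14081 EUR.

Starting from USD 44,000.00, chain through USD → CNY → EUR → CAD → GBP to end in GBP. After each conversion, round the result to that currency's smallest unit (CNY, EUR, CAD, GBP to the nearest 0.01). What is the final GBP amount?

GBP 31,146.22

USD 44,000.00 ÷ 0.15127 = CNY 290,870.63
CNY 290,870.63 × 0.14081 = EUR 40,957.49
EUR 40,957.49 × 1.4678 = CAD 60,117.40
CAD 60,117.40 × 0.51809 = GBP 31,146.22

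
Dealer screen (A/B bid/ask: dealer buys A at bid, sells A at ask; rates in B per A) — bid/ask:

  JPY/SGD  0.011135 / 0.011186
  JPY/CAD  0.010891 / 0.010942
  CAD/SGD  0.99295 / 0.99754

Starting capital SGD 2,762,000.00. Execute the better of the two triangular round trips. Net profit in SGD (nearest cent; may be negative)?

Net profit: SGD 55,648.84

Best loop SGD → CAD → JPY → SGD:
SGD 2,762,000.00 ÷ 0.99754 (buy CAD at ask) = CAD 2,768,811.28
CAD 2,768,811.28 ÷ 0.010942 (buy JPY at ask) = JPY 253,044,350
JPY 253,044,350 × 0.011135 (sell JPY at bid) = SGD 2,817,648.84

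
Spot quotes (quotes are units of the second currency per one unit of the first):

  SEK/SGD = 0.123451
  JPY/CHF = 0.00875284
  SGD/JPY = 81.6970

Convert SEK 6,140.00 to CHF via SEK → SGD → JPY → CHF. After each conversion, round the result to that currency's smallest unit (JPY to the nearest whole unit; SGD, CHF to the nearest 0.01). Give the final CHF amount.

CHF 542.03

SEK 6,140.00 × 0.123451 = SGD 757.99
SGD 757.99 × 81.6970 = JPY 61,926
JPY 61,926 × 0.00875284 = CHF 542.03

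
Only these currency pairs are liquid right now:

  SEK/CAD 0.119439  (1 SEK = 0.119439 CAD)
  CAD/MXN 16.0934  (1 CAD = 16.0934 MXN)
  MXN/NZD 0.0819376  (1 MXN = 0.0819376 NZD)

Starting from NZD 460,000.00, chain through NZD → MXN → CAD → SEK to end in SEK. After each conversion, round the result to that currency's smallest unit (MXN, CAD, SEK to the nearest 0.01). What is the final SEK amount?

SEK 2,920,657.49

NZD 460,000.00 ÷ 0.0819376 = MXN 5,614,028.24
MXN 5,614,028.24 ÷ 16.0934 = CAD 348,840.41
CAD 348,840.41 ÷ 0.119439 = SEK 2,920,657.49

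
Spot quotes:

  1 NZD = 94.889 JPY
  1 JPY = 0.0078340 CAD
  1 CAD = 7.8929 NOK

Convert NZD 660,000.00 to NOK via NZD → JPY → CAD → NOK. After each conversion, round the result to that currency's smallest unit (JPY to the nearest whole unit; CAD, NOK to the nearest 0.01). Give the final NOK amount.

NZD 660,000.00 × 94.889 = JPY 62,626,740
JPY 62,626,740 × 0.0078340 = CAD 490,617.88
CAD 490,617.88 × 7.8929 = NOK 3,872,397.87

NOK 3,872,397.87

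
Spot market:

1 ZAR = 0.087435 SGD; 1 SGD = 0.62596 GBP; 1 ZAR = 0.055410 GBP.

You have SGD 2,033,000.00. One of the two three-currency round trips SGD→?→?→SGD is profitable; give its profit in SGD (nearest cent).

Profitable loop is SGD → ZAR → GBP → SGD:
SGD 2,033,000.00 ÷ 0.087435 = ZAR 23,251,558.30
ZAR 23,251,558.30 × 0.055410 = GBP 1,288,368.85
GBP 1,288,368.85 ÷ 0.62596 = SGD 2,058,228.71
Profit = SGD 2,058,228.71 − SGD 2,033,000.00

Profit: SGD 25,228.71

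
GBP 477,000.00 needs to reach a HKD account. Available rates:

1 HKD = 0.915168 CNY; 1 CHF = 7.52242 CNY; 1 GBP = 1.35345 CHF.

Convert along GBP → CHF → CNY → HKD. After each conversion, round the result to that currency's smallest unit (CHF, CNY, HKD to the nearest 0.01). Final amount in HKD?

GBP 477,000.00 × 1.35345 = CHF 645,595.65
CHF 645,595.65 × 7.52242 = CNY 4,856,441.63
CNY 4,856,441.63 ÷ 0.915168 = HKD 5,306,612.15

HKD 5,306,612.15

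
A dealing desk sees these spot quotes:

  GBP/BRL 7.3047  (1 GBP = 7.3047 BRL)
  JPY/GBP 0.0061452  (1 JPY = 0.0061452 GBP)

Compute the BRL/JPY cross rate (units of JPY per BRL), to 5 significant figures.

1 BRL ÷ 7.3047 = 0.136898 GBP
0.136898 GBP ÷ 0.0061452 = 22.2773 JPY

BRL/JPY = 22.277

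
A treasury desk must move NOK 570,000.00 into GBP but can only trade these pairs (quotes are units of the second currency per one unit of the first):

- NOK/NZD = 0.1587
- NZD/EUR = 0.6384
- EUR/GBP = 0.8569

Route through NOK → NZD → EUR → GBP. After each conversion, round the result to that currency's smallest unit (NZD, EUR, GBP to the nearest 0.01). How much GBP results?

GBP 49,485.14

NOK 570,000.00 × 0.1587 = NZD 90,459.00
NZD 90,459.00 × 0.6384 = EUR 57,749.03
EUR 57,749.03 × 0.8569 = GBP 49,485.14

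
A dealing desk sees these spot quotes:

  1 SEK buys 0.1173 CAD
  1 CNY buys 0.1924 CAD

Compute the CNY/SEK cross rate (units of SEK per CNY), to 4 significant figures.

CNY/SEK = 1.640

1 CNY × 0.1924 = 0.1924 CAD
0.1924 CAD ÷ 0.1173 = 1.64024 SEK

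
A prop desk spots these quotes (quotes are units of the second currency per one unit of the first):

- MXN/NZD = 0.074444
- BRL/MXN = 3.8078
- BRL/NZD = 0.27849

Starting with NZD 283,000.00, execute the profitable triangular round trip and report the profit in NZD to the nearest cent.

Profit: NZD 5,058.48

Profitable loop is NZD → BRL → MXN → NZD:
NZD 283,000.00 ÷ 0.27849 = BRL 1,016,194.48
BRL 1,016,194.48 × 3.8078 = MXN 3,869,465.33
MXN 3,869,465.33 × 0.074444 = NZD 288,058.48
Profit = NZD 288,058.48 − NZD 283,000.00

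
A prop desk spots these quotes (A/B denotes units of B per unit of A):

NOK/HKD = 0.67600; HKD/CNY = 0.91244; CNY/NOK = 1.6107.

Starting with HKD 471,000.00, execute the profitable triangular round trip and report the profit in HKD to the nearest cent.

Profitable loop is HKD → NOK → CNY → HKD:
HKD 471,000.00 ÷ 0.67600 = NOK 696,745.56
NOK 696,745.56 ÷ 1.6107 = CNY 432,573.14
CNY 432,573.14 ÷ 0.91244 = HKD 474,083.93
Profit = HKD 474,083.93 − HKD 471,000.00

Profit: HKD 3,083.93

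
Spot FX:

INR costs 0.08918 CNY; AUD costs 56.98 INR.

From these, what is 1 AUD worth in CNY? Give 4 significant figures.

AUD/CNY = 5.081

1 AUD × 56.98 = 56.98 INR
56.98 INR × 0.08918 = 5.08148 CNY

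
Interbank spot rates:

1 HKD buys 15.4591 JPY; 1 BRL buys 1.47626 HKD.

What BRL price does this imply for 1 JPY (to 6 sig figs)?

JPY/BRL = 0.0438180

1 JPY ÷ 15.4591 = 0.0646868 HKD
0.0646868 HKD ÷ 1.47626 = 0.043818 BRL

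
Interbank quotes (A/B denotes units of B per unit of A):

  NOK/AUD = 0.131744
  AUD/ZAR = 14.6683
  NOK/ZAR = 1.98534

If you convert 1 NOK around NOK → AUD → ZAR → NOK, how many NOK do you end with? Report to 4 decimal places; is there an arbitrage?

0.9734 (arbitrage exists)

Around NOK → AUD → ZAR → NOK: 1 × 0.131744 × 14.6683 ÷ 1.98534 = 0.973365
Product < 1; profitable direction is NOK → ZAR → AUD → NOK.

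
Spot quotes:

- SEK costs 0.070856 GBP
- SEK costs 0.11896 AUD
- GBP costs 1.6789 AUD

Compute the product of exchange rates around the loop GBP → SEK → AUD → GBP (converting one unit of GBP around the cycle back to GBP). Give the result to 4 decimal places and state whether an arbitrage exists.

Around GBP → SEK → AUD → GBP: 1 ÷ 0.070856 × 0.11896 ÷ 1.6789 = 0.999999
Product ≈ 1 (deviation 0.000%, within rounding noise).

1.0000 (no arbitrage)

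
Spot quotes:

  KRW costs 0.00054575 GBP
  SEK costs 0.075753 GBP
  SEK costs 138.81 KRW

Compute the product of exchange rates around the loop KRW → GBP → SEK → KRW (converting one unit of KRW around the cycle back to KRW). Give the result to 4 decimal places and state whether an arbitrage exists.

Around KRW → GBP → SEK → KRW: 1 × 0.00054575 ÷ 0.075753 × 138.81 = 1.000034
Product ≈ 1 (deviation 0.003%, within rounding noise).

1.0000 (no arbitrage)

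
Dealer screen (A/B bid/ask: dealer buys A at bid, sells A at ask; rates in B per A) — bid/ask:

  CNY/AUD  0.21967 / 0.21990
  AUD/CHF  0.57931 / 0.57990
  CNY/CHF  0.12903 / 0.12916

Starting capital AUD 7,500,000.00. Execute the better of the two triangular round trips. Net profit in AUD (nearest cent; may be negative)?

Best loop AUD → CNY → CHF → AUD:
AUD 7,500,000.00 ÷ 0.21990 (buy CNY at ask) = CNY 34,106,412.01
CNY 34,106,412.01 × 0.12903 (sell CNY at bid) = CHF 4,400,750.34
CHF 4,400,750.34 ÷ 0.57990 (buy AUD at ask) = AUD 7,588,809.00

Net profit: AUD 88,809.00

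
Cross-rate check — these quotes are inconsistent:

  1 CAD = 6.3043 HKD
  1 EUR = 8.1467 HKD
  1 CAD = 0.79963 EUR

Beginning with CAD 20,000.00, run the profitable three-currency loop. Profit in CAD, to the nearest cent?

Profitable loop is CAD → EUR → HKD → CAD:
CAD 20,000.00 × 0.79963 = EUR 15,992.60
EUR 15,992.60 × 8.1467 = HKD 130,286.91
HKD 130,286.91 ÷ 6.3043 = CAD 20,666.36
Profit = CAD 20,666.36 − CAD 20,000.00

Profit: CAD 666.36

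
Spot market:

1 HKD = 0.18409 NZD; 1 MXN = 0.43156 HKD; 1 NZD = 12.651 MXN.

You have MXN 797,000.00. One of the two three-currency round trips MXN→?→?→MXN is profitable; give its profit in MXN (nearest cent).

Profit: MXN 4,040.66

Profitable loop is MXN → HKD → NZD → MXN:
MXN 797,000.00 × 0.43156 = HKD 343,953.32
HKD 343,953.32 × 0.18409 = NZD 63,318.37
NZD 63,318.37 × 12.651 = MXN 801,040.66
Profit = MXN 801,040.66 − MXN 797,000.00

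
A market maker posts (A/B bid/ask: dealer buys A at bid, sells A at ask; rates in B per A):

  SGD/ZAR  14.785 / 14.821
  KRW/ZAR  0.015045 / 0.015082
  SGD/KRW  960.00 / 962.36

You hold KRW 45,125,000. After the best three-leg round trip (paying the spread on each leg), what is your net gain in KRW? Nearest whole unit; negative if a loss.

Net profit: KRW 841,564

Best loop KRW → SGD → ZAR → KRW:
KRW 45,125,000 ÷ 962.36 (buy SGD at ask) = SGD 46,889.94
SGD 46,889.94 × 14.785 (sell SGD at bid) = ZAR 693,267.72
ZAR 693,267.72 ÷ 0.015082 (buy KRW at ask) = KRW 45,966,564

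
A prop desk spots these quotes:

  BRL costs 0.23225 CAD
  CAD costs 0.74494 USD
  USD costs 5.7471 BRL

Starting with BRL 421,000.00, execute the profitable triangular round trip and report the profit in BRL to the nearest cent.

Profitable loop is BRL → USD → CAD → BRL:
BRL 421,000.00 ÷ 5.7471 = USD 73,254.34
USD 73,254.34 ÷ 0.74494 = CAD 98,335.89
CAD 98,335.89 ÷ 0.23225 = BRL 423,405.33
Profit = BRL 423,405.33 − BRL 421,000.00

Profit: BRL 2,405.33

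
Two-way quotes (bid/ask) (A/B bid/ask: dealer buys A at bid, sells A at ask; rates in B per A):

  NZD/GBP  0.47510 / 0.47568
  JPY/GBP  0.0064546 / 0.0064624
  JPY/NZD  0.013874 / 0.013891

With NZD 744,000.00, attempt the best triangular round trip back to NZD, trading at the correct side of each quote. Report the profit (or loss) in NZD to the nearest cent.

Best loop NZD → GBP → JPY → NZD:
NZD 744,000.00 × 0.47510 (sell NZD at bid) = GBP 353,474.40
GBP 353,474.40 ÷ 0.0064624 (buy JPY at ask) = JPY 54,697,078
JPY 54,697,078 × 0.013874 (sell JPY at bid) = NZD 758,867.27

Net profit: NZD 14,867.27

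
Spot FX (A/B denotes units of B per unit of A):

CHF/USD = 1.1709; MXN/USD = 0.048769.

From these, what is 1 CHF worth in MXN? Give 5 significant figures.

1 CHF × 1.1709 = 1.1709 USD
1.1709 USD ÷ 0.048769 = 24.0091 MXN

CHF/MXN = 24.009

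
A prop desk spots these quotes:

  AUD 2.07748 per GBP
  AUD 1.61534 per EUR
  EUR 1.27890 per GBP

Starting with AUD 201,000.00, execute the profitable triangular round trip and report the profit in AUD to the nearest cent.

Profit: AUD 1,130.74

Profitable loop is AUD → EUR → GBP → AUD:
AUD 201,000.00 ÷ 1.61534 = EUR 124,432.01
EUR 124,432.01 ÷ 1.27890 = GBP 97,296.12
GBP 97,296.12 × 2.07748 = AUD 202,130.74
Profit = AUD 202,130.74 − AUD 201,000.00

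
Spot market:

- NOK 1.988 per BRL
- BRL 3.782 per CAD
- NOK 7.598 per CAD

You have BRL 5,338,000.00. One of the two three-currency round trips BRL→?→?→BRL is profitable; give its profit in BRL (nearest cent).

Profit: BRL 56,360.35

Profitable loop is BRL → CAD → NOK → BRL:
BRL 5,338,000.00 ÷ 3.782 = CAD 1,411,422.53
CAD 1,411,422.53 × 7.598 = NOK 10,723,988.37
NOK 10,723,988.37 ÷ 1.988 = BRL 5,394,360.35
Profit = BRL 5,394,360.35 − BRL 5,338,000.00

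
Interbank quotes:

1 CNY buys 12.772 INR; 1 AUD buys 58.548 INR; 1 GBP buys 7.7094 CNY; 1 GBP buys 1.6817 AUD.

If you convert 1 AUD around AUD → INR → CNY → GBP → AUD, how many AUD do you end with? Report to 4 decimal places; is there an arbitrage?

1.0000 (no arbitrage)

Around AUD → INR → CNY → GBP → AUD: 1 × 58.548 ÷ 12.772 ÷ 7.7094 × 1.6817 = 0.999956
Product ≈ 1 (deviation 0.004%, within rounding noise).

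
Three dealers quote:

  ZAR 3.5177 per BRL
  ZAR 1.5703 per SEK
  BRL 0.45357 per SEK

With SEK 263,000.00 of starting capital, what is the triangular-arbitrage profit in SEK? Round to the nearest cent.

Profitable loop is SEK → BRL → ZAR → SEK:
SEK 263,000.00 × 0.45357 = BRL 119,288.91
BRL 119,288.91 × 3.5177 = ZAR 419,622.60
ZAR 419,622.60 ÷ 1.5703 = SEK 267,224.48
Profit = SEK 267,224.48 − SEK 263,000.00

Profit: SEK 4,224.48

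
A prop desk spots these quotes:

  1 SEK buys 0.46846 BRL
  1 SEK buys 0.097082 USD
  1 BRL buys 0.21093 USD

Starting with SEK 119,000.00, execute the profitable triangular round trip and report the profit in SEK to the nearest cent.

Profitable loop is SEK → BRL → USD → SEK:
SEK 119,000.00 × 0.46846 = BRL 55,746.74
BRL 55,746.74 × 0.21093 = USD 11,758.66
USD 11,758.66 ÷ 0.097082 = SEK 121,120.91
Profit = SEK 121,120.91 − SEK 119,000.00

Profit: SEK 2,120.91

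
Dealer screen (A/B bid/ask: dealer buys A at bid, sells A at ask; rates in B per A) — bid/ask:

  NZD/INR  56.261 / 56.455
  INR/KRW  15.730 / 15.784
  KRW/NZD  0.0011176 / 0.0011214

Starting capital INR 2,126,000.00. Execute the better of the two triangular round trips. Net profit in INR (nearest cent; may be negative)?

Net profit: INR 1,566.90

Best loop INR → NZD → KRW → INR:
INR 2,126,000.00 ÷ 56.455 (buy NZD at ask) = NZD 37,658.31
NZD 37,658.31 ÷ 0.0011214 (buy KRW at ask) = KRW 33,581,516
KRW 33,581,516 ÷ 15.784 (buy INR at ask) = INR 2,127,566.90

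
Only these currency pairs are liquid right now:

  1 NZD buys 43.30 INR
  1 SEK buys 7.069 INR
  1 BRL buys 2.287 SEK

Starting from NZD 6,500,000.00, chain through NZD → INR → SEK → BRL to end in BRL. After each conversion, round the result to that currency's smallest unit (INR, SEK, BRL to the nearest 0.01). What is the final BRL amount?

NZD 6,500,000.00 × 43.30 = INR 281,450,000.00
INR 281,450,000.00 ÷ 7.069 = SEK 39,814,683.83
SEK 39,814,683.83 ÷ 2.287 = BRL 17,409,131.54

BRL 17,409,131.54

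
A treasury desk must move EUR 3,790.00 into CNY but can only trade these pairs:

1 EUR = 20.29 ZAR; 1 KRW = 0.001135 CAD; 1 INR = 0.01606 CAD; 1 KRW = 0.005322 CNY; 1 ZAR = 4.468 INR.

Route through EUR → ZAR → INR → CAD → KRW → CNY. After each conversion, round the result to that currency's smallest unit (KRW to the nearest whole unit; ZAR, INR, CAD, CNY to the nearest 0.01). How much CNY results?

EUR 3,790.00 × 20.29 = ZAR 76,899.10
ZAR 76,899.10 × 4.468 = INR 343,585.18
INR 343,585.18 × 0.01606 = CAD 5,517.98
CAD 5,517.98 ÷ 0.001135 = KRW 4,861,656
KRW 4,861,656 × 0.005322 = CNY 25,873.73

CNY 25,873.73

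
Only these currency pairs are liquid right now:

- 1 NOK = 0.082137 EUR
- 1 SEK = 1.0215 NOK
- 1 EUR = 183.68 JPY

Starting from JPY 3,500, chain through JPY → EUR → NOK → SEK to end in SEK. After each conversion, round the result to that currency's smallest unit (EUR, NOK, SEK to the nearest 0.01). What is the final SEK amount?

SEK 227.05

JPY 3,500 ÷ 183.68 = EUR 19.05
EUR 19.05 ÷ 0.082137 = NOK 231.93
NOK 231.93 ÷ 1.0215 = SEK 227.05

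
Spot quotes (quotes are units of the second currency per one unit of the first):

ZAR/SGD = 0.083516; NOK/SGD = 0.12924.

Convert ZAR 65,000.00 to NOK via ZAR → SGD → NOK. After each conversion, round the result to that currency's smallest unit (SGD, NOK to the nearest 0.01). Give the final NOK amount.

NOK 42,003.56

ZAR 65,000.00 × 0.083516 = SGD 5,428.54
SGD 5,428.54 ÷ 0.12924 = NOK 42,003.56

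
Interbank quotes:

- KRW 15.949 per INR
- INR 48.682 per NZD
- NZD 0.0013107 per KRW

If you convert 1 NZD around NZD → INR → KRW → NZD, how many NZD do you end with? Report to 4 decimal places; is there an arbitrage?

Around NZD → INR → KRW → NZD: 1 × 48.682 × 15.949 × 0.0013107 = 1.017666
Product > 1; profitable direction is NZD → INR → KRW → NZD.

1.0177 (arbitrage exists)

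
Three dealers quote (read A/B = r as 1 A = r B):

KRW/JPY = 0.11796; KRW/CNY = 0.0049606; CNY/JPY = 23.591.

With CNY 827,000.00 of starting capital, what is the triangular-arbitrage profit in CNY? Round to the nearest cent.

Profitable loop is CNY → KRW → JPY → CNY:
CNY 827,000.00 ÷ 0.0049606 = KRW 166,713,704
KRW 166,713,704 × 0.11796 = JPY 19,665,549
JPY 19,665,549 ÷ 23.591 = CNY 833,603.85
Profit = CNY 833,603.85 − CNY 827,000.00

Profit: CNY 6,603.85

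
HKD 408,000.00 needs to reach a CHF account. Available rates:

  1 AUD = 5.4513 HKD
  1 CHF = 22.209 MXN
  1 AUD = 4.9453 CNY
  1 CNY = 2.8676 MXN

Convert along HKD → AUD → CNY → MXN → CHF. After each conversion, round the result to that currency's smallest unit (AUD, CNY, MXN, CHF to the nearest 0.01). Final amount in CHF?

HKD 408,000.00 ÷ 5.4513 = AUD 74,844.53
AUD 74,844.53 × 4.9453 = CNY 370,128.65
CNY 370,128.65 × 2.8676 = MXN 1,061,380.92
MXN 1,061,380.92 ÷ 22.209 = CHF 47,790.58

CHF 47,790.58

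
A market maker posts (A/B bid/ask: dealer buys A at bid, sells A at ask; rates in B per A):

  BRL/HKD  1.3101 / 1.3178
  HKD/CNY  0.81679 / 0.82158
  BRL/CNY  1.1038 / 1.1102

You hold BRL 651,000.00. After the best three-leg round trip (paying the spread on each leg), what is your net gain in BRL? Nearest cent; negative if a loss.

Best loop BRL → CNY → HKD → BRL:
BRL 651,000.00 × 1.1038 (sell BRL at bid) = CNY 718,573.80
CNY 718,573.80 ÷ 0.82158 (buy HKD at ask) = HKD 874,624.26
HKD 874,624.26 ÷ 1.3178 (buy BRL at ask) = BRL 663,700.30

Net profit: BRL 12,700.30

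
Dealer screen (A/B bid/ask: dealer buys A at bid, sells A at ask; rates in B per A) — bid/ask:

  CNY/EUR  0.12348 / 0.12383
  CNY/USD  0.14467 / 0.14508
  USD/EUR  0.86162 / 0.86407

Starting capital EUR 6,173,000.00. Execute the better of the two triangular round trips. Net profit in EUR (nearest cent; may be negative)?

Best loop EUR → CNY → USD → EUR:
EUR 6,173,000.00 ÷ 0.12383 (buy CNY at ask) = CNY 49,850,601.63
CNY 49,850,601.63 × 0.14467 (sell CNY at bid) = USD 7,211,886.54
USD 7,211,886.54 × 0.86162 (sell USD at bid) = EUR 6,213,905.68

Net profit: EUR 40,905.68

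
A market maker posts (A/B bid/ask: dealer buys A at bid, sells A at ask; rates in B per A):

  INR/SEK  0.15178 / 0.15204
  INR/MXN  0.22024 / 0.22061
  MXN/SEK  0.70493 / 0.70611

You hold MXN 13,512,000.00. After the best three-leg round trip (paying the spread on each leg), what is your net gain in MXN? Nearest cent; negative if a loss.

Net profit: MXN 285,613.25

Best loop MXN → SEK → INR → MXN:
MXN 13,512,000.00 × 0.70493 (sell MXN at bid) = SEK 9,525,014.16
SEK 9,525,014.16 ÷ 0.15204 (buy INR at ask) = INR 62,648,080.51
INR 62,648,080.51 × 0.22024 (sell INR at bid) = MXN 13,797,613.25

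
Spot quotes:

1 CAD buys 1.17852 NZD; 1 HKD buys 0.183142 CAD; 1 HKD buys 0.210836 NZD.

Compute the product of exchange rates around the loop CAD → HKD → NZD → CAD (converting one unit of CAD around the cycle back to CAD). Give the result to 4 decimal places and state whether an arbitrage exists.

0.9768 (arbitrage exists)

Around CAD → HKD → NZD → CAD: 1 ÷ 0.183142 × 0.210836 ÷ 1.17852 = 0.976832
Product < 1; profitable direction is CAD → NZD → HKD → CAD.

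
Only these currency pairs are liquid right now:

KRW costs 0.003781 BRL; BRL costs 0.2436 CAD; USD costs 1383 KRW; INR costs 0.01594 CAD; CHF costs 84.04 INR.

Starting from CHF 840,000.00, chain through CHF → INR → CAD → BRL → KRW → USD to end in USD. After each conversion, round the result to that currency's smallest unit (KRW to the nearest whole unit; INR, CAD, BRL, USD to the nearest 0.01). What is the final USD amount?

CHF 840,000.00 × 84.04 = INR 70,593,600.00
INR 70,593,600.00 × 0.01594 = CAD 1,125,261.98
CAD 1,125,261.98 ÷ 0.2436 = BRL 4,619,302.05
BRL 4,619,302.05 ÷ 0.003781 = KRW 1,221,714,375
KRW 1,221,714,375 ÷ 1383 = USD 883,379.88

USD 883,379.88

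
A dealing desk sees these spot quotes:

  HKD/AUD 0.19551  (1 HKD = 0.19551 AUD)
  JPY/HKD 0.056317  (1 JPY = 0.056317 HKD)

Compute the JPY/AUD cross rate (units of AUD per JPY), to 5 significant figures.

JPY/AUD = 0.011011

1 JPY × 0.056317 = 0.056317 HKD
0.056317 HKD × 0.19551 = 0.0110105 AUD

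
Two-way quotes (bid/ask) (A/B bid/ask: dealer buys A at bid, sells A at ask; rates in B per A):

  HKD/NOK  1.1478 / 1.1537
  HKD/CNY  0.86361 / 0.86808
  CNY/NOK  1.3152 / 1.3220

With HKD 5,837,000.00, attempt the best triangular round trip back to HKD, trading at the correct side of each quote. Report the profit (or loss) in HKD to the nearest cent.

Best loop HKD → NOK → CNY → HKD:
HKD 5,837,000.00 × 1.1478 (sell HKD at bid) = NOK 6,699,708.60
NOK 6,699,708.60 ÷ 1.3220 (buy CNY at ask) = CNY 5,067,858.25
CNY 5,067,858.25 ÷ 0.86808 (buy HKD at ask) = HKD 5,838,008.30

Net profit: HKD 1,008.30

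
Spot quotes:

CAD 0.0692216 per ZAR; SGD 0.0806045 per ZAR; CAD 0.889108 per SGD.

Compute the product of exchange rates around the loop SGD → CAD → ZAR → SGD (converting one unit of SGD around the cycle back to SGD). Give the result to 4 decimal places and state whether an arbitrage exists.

1.0353 (arbitrage exists)

Around SGD → CAD → ZAR → SGD: 1 × 0.889108 ÷ 0.0692216 × 0.0806045 = 1.035314
Product > 1; profitable direction is SGD → CAD → ZAR → SGD.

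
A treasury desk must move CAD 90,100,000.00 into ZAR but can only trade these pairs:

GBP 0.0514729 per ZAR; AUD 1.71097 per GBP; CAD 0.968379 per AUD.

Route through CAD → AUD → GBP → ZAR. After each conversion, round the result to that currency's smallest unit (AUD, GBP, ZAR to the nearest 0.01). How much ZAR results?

CAD 90,100,000.00 ÷ 0.968379 = AUD 93,042,083.73
AUD 93,042,083.73 ÷ 1.71097 = GBP 54,379,728.30
GBP 54,379,728.30 ÷ 0.0514729 = ZAR 1,056,472,984.81

ZAR 1,056,472,984.81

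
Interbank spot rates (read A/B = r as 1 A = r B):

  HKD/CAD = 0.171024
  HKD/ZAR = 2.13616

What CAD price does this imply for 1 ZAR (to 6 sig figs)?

ZAR/CAD = 0.0800614

1 ZAR ÷ 2.13616 = 0.46813 HKD
0.46813 HKD × 0.171024 = 0.0800614 CAD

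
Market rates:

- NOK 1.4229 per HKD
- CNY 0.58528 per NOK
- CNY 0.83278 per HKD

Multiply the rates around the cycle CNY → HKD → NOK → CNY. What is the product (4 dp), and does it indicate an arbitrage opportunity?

1.0000 (no arbitrage)

Around CNY → HKD → NOK → CNY: 1 ÷ 0.83278 × 1.4229 × 0.58528 = 1.000018
Product ≈ 1 (deviation 0.002%, within rounding noise).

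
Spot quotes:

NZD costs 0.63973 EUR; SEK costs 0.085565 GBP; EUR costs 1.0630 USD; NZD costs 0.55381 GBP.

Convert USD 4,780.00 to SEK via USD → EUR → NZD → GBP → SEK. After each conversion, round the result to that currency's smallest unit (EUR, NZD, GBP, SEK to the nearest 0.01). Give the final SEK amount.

USD 4,780.00 ÷ 1.0630 = EUR 4,496.71
EUR 4,496.71 ÷ 0.63973 = NZD 7,029.07
NZD 7,029.07 × 0.55381 = GBP 3,892.77
GBP 3,892.77 ÷ 0.085565 = SEK 45,494.89

SEK 45,494.89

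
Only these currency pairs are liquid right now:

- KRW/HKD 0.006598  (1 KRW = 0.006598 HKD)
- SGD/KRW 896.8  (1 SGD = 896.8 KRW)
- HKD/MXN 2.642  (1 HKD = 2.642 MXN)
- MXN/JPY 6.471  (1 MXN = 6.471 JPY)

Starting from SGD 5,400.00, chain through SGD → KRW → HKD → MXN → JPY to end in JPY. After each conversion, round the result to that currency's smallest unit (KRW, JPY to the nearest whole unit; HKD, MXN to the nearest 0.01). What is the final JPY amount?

SGD 5,400.00 × 896.8 = KRW 4,842,720
KRW 4,842,720 × 0.006598 = HKD 31,952.27
HKD 31,952.27 × 2.642 = MXN 84,417.90
MXN 84,417.90 × 6.471 = JPY 546,268

JPY 546,268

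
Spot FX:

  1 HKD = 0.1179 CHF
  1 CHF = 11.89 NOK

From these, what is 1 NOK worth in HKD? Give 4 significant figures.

1 NOK ÷ 11.89 = 0.0841043 CHF
0.0841043 CHF ÷ 0.1179 = 0.713353 HKD

NOK/HKD = 0.7134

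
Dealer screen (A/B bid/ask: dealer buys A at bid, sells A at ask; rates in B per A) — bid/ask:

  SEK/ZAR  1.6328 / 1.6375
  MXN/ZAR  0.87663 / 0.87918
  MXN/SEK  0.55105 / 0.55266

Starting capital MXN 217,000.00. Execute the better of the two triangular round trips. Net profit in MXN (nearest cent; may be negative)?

Best loop MXN → SEK → ZAR → MXN:
MXN 217,000.00 × 0.55105 (sell MXN at bid) = SEK 119,577.85
SEK 119,577.85 × 1.6328 (sell SEK at bid) = ZAR 195,246.71
ZAR 195,246.71 ÷ 0.87918 (buy MXN at ask) = MXN 222,078.20

Net profit: MXN 5,078.20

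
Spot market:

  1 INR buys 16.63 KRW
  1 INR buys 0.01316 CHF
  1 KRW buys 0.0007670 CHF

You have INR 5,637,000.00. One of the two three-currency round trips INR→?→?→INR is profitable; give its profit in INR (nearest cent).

Profitable loop is INR → CHF → KRW → INR:
INR 5,637,000.00 × 0.01316 = CHF 74,182.92
CHF 74,182.92 ÷ 0.0007670 = KRW 96,718,279
KRW 96,718,279 ÷ 16.63 = INR 5,815,891.70
Profit = INR 5,815,891.70 − INR 5,637,000.00

Profit: INR 178,891.70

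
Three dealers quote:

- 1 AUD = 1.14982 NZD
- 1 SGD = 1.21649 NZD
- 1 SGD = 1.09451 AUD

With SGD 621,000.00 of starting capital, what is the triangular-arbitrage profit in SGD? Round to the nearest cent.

Profitable loop is SGD → AUD → NZD → SGD:
SGD 621,000.00 × 1.09451 = AUD 679,690.71
AUD 679,690.71 × 1.14982 = NZD 781,521.97
NZD 781,521.97 ÷ 1.21649 = SGD 642,440.11
Profit = SGD 642,440.11 − SGD 621,000.00

Profit: SGD 21,440.11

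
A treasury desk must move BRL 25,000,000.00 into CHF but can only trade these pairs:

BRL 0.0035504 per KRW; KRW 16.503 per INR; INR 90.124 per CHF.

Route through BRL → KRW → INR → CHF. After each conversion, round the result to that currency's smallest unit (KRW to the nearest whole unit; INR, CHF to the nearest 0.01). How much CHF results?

BRL 25,000,000.00 ÷ 0.0035504 = KRW 7,041,460,117
KRW 7,041,460,117 ÷ 16.503 = INR 426,677,580.86
INR 426,677,580.86 ÷ 90.124 = CHF 4,734,339.14

CHF 4,734,339.14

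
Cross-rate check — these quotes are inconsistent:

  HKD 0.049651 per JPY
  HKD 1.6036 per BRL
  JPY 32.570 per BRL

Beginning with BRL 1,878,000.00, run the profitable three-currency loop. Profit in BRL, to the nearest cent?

Profit: BRL 15,848.78

Profitable loop is BRL → JPY → HKD → BRL:
BRL 1,878,000.00 × 32.570 = JPY 61,166,460
JPY 61,166,460 × 0.049651 = HKD 3,036,975.91
HKD 3,036,975.91 ÷ 1.6036 = BRL 1,893,848.78
Profit = BRL 1,893,848.78 − BRL 1,878,000.00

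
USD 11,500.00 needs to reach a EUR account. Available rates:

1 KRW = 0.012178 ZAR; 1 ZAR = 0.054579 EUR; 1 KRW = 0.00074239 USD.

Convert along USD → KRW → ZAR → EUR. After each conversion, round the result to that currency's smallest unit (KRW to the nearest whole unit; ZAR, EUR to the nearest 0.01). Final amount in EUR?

USD 11,500.00 ÷ 0.00074239 = KRW 15,490,510
KRW 15,490,510 × 0.012178 = ZAR 188,643.43
ZAR 188,643.43 × 0.054579 = EUR 10,295.97

EUR 10,295.97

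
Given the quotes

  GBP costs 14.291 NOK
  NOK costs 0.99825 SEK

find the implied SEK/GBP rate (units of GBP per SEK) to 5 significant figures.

SEK/GBP = 0.070097

1 SEK ÷ 0.99825 = 1.00175 NOK
1.00175 NOK ÷ 14.291 = 0.0700968 GBP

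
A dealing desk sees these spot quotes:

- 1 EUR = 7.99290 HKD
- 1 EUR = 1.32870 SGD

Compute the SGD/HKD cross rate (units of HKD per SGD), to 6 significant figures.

1 SGD ÷ 1.32870 = 0.752615 EUR
0.752615 EUR × 7.99290 = 6.01558 HKD

SGD/HKD = 6.01558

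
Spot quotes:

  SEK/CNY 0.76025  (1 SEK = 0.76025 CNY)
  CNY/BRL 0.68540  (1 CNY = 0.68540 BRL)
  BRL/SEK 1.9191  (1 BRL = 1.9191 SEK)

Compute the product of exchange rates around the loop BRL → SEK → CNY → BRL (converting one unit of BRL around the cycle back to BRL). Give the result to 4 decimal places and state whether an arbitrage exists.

1.0000 (no arbitrage)

Around BRL → SEK → CNY → BRL: 1 × 1.9191 × 0.76025 × 0.68540 = 0.999996
Product ≈ 1 (deviation 0.000%, within rounding noise).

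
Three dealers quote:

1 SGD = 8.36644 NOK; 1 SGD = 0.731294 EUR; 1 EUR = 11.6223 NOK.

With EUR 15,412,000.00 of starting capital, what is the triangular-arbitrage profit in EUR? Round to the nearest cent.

Profit: EUR 244,777.91

Profitable loop is EUR → NOK → SGD → EUR:
EUR 15,412,000.00 × 11.6223 = NOK 179,122,887.60
NOK 179,122,887.60 ÷ 8.36644 = SGD 21,409,690.10
SGD 21,409,690.10 × 0.731294 = EUR 15,656,777.91
Profit = EUR 15,656,777.91 − EUR 15,412,000.00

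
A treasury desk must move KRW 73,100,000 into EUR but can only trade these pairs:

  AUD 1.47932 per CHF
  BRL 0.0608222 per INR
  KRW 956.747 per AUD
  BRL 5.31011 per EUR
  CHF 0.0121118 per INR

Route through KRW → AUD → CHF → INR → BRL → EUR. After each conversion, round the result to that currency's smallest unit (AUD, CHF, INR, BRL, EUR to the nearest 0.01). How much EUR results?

KRW 73,100,000 ÷ 956.747 = AUD 76,404.73
AUD 76,404.73 ÷ 1.47932 = CHF 51,648.55
CHF 51,648.55 ÷ 0.0121118 = INR 4,264,316.62
INR 4,264,316.62 × 0.0608222 = BRL 259,365.12
BRL 259,365.12 ÷ 5.31011 = EUR 48,843.64

EUR 48,843.64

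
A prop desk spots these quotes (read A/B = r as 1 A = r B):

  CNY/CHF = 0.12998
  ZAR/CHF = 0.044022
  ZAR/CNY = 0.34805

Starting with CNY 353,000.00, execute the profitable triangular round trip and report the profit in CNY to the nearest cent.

Profitable loop is CNY → CHF → ZAR → CNY:
CNY 353,000.00 × 0.12998 = CHF 45,882.94
CHF 45,882.94 ÷ 0.044022 = ZAR 1,042,272.95
ZAR 1,042,272.95 × 0.34805 = CNY 362,763.10
Profit = CNY 362,763.10 − CNY 353,000.00

Profit: CNY 9,763.10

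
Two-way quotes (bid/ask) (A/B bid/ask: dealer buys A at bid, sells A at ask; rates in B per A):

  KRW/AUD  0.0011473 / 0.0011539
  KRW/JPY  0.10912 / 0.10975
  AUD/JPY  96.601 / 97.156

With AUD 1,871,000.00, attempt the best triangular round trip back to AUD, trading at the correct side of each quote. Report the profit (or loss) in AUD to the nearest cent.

Best loop AUD → JPY → KRW → AUD:
AUD 1,871,000.00 × 96.601 (sell AUD at bid) = JPY 180,740,471
JPY 180,740,471 ÷ 0.10975 (buy KRW at ask) = KRW 1,646,838,005
KRW 1,646,838,005 × 0.0011473 (sell KRW at bid) = AUD 1,889,417.24

Net profit: AUD 18,417.24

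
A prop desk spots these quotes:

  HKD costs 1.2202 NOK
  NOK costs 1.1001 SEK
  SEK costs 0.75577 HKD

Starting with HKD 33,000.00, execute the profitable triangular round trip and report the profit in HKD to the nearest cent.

Profitable loop is HKD → NOK → SEK → HKD:
HKD 33,000.00 × 1.2202 = NOK 40,266.60
NOK 40,266.60 × 1.1001 = SEK 44,297.29
SEK 44,297.29 × 0.75577 = HKD 33,478.56
Profit = HKD 33,478.56 − HKD 33,000.00

Profit: HKD 478.56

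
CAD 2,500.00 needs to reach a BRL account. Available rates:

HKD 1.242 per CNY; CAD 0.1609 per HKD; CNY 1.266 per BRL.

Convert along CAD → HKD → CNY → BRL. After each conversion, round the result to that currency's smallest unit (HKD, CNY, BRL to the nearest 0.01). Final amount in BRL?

CAD 2,500.00 ÷ 0.1609 = HKD 15,537.60
HKD 15,537.60 ÷ 1.242 = CNY 12,510.14
CNY 12,510.14 ÷ 1.266 = BRL 9,881.63

BRL 9,881.63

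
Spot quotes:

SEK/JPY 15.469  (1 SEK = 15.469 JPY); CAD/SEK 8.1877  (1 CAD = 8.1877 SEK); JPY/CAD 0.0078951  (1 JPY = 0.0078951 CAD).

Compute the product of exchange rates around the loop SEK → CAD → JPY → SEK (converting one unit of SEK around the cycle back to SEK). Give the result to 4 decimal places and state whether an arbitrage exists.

Around SEK → CAD → JPY → SEK: 1 ÷ 8.1877 ÷ 0.0078951 ÷ 15.469 = 1.000042
Product ≈ 1 (deviation 0.004%, within rounding noise).

1.0000 (no arbitrage)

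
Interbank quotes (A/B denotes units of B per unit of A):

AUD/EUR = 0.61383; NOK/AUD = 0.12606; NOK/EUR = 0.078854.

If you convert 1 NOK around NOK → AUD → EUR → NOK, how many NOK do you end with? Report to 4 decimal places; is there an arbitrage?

0.9813 (arbitrage exists)

Around NOK → AUD → EUR → NOK: 1 × 0.12606 × 0.61383 ÷ 0.078854 = 0.981300
Product < 1; profitable direction is NOK → EUR → AUD → NOK.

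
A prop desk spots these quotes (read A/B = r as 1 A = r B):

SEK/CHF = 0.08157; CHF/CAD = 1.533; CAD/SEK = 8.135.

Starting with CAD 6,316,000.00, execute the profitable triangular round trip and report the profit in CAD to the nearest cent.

Profitable loop is CAD → SEK → CHF → CAD:
CAD 6,316,000.00 × 8.135 = SEK 51,380,660.00
SEK 51,380,660.00 × 0.08157 = CHF 4,191,120.44
CHF 4,191,120.44 × 1.533 = CAD 6,424,987.63
Profit = CAD 6,424,987.63 − CAD 6,316,000.00

Profit: CAD 108,987.63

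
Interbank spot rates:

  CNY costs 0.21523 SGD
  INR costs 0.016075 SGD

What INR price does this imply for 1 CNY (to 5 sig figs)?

CNY/INR = 13.389

1 CNY × 0.21523 = 0.21523 SGD
0.21523 SGD ÷ 0.016075 = 13.3891 INR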